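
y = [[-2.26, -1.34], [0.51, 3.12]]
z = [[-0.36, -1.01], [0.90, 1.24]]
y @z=[[-0.39, 0.62], [2.62, 3.35]]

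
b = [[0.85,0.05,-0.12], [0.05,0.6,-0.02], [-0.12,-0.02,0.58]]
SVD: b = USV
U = [[-0.92, -0.17, -0.35],[-0.17, 0.98, -0.02],[0.35, 0.05, -0.94]]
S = [0.91, 0.59, 0.53]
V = [[-0.92,-0.17,0.35], [-0.17,0.98,0.05], [-0.35,-0.02,-0.94]]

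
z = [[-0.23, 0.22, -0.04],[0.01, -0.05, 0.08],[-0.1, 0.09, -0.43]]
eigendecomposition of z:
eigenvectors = [[0.31, -0.93, 0.77], [-0.18, -0.13, 0.64], [0.93, 0.33, -0.05]]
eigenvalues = [-0.48, -0.19, -0.04]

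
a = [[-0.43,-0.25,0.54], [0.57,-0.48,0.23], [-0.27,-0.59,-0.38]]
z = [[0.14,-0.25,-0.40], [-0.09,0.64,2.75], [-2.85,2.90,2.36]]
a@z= [[-1.58, 1.51, 0.76], [-0.53, 0.22, -1.01], [1.1, -1.41, -2.41]]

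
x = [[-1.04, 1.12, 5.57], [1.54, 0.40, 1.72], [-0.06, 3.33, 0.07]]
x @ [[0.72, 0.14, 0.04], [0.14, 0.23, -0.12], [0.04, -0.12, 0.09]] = [[-0.37,-0.56,0.33],[1.23,0.1,0.17],[0.43,0.75,-0.4]]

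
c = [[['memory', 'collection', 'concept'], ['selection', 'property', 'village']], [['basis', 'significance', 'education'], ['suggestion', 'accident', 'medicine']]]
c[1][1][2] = 'medicine'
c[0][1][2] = 'village'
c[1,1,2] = 'medicine'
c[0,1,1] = 'property'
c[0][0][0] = 'memory'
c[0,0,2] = 'concept'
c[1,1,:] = ['suggestion', 'accident', 'medicine']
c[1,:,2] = ['education', 'medicine']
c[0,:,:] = [['memory', 'collection', 'concept'], ['selection', 'property', 'village']]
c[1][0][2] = 'education'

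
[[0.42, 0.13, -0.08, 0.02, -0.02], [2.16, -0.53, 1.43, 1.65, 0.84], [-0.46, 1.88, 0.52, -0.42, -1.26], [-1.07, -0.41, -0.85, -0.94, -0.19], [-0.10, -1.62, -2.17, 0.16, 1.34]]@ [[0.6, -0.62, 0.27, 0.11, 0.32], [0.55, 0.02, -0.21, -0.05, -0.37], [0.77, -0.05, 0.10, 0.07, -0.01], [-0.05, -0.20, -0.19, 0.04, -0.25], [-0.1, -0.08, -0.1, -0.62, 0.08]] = [[0.26, -0.26, 0.08, 0.05, 0.08], [1.94, -1.82, 0.44, -0.09, 0.53], [1.31, 0.48, -0.26, 0.66, -0.84], [-1.46, 0.90, -0.09, -0.08, 0.04], [-2.76, -0.00, -0.07, -0.91, 0.66]]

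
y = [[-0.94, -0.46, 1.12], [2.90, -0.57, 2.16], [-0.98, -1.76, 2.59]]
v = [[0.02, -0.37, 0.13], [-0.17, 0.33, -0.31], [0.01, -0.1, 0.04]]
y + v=[[-0.92,  -0.83,  1.25], [2.73,  -0.24,  1.85], [-0.97,  -1.86,  2.63]]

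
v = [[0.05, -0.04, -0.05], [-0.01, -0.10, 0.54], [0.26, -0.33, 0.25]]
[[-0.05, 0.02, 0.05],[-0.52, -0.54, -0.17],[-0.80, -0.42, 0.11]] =v @ [[-1.51, 1.39, 1.57], [0.56, 1.90, 0.8], [-0.89, -0.62, -0.13]]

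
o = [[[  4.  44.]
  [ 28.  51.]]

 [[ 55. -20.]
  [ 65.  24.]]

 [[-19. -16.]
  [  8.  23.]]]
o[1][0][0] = 55.0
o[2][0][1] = -16.0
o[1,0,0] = 55.0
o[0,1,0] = 28.0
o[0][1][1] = 51.0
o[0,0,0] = 4.0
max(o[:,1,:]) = 65.0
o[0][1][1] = 51.0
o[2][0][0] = -19.0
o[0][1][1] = 51.0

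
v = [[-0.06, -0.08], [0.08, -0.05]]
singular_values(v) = [0.1, 0.09]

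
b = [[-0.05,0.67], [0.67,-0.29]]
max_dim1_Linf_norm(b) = 0.67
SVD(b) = [[-0.64, 0.77], [0.77, 0.64]] @ diag([0.8506614430096657, 0.5106614430096654]) @ [[0.64, -0.77], [0.77, 0.64]]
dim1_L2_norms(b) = [0.67, 0.73]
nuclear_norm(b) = 1.36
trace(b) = -0.34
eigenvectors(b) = [[0.77, -0.64],[0.64, 0.77]]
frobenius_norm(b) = 0.99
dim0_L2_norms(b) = [0.67, 0.73]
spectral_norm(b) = 0.85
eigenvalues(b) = [0.51, -0.85]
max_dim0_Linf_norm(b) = 0.67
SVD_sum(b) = [[-0.35, 0.42],[0.42, -0.5]] + [[0.3, 0.25], [0.25, 0.21]]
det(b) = -0.43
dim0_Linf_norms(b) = [0.67, 0.67]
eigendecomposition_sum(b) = [[0.30,0.25], [0.25,0.21]] + [[-0.35, 0.42], [0.42, -0.5]]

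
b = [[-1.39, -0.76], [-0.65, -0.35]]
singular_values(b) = [1.75, 0.0]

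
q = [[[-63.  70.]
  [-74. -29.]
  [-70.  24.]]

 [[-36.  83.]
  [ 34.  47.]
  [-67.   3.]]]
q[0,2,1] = 24.0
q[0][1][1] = -29.0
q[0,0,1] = 70.0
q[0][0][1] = 70.0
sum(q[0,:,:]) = -142.0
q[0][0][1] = 70.0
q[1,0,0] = -36.0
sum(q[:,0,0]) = -99.0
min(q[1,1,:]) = 34.0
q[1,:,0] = [-36.0, 34.0, -67.0]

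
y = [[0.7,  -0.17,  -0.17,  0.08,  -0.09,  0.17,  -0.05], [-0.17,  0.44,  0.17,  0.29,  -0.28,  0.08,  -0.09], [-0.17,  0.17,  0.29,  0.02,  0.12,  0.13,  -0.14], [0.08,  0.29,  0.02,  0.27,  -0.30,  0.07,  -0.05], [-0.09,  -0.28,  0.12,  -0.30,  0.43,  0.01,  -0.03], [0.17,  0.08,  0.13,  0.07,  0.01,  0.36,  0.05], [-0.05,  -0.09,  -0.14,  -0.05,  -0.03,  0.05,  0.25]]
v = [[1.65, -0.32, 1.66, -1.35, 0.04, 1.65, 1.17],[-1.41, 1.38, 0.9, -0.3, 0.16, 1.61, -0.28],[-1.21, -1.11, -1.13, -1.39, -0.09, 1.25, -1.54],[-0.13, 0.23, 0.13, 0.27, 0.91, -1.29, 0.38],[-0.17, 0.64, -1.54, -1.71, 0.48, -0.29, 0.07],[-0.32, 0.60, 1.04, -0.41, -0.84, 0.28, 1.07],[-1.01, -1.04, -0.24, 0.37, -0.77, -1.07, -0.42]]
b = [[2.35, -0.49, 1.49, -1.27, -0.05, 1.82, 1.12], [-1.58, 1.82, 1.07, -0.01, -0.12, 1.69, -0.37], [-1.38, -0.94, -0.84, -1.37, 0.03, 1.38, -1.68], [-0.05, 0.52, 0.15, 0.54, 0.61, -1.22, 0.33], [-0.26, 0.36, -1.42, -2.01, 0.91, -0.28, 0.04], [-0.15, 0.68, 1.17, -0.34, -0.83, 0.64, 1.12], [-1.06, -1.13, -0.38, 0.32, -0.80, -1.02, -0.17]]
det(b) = -2.69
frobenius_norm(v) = 6.75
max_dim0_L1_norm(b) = 8.05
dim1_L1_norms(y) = [1.43, 1.52, 1.04, 1.08, 1.26, 0.87, 0.66]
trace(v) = 2.51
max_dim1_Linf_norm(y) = 0.7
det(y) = -0.00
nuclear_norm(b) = 15.95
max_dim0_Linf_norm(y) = 0.7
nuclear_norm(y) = 2.74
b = v + y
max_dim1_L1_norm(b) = 8.59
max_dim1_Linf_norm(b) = 2.35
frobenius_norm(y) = 1.46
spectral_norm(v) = 4.08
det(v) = 11.51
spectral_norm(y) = 0.99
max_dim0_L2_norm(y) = 0.77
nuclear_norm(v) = 15.33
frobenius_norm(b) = 7.25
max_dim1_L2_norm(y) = 0.77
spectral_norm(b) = 4.35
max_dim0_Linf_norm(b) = 2.35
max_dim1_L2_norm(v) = 3.39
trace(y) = 2.74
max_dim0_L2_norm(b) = 3.34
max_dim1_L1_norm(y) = 1.52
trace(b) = 5.25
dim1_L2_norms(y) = [0.77, 0.65, 0.44, 0.51, 0.61, 0.44, 0.31]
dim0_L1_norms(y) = [1.43, 1.52, 1.04, 1.08, 1.26, 0.87, 0.66]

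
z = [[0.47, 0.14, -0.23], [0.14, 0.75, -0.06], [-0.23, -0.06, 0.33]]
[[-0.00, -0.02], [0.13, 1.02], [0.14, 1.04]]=z @ [[0.24, 1.83], [0.18, 1.39], [0.62, 4.68]]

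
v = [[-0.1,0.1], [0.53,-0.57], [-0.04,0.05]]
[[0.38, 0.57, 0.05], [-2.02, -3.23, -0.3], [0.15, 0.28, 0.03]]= v @ [[-3.71, -0.98, -0.10],[0.10, 4.75, 0.44]]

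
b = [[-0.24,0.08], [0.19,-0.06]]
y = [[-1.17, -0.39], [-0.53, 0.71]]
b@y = [[0.24,0.15],[-0.19,-0.12]]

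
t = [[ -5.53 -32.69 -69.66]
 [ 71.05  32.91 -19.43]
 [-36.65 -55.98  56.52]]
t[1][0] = 71.05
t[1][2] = -19.43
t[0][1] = -32.69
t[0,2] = -69.66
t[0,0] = -5.53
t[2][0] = -36.65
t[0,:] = [-5.53, -32.69, -69.66]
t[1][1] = 32.91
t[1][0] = 71.05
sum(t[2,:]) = -36.10999999999999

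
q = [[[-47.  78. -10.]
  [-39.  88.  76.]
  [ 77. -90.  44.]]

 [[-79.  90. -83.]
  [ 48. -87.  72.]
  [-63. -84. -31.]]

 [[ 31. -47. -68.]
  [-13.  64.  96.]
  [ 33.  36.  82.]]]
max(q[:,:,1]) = 90.0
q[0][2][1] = -90.0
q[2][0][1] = -47.0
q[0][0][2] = -10.0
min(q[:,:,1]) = -90.0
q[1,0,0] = -79.0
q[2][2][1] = 36.0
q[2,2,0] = 33.0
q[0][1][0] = -39.0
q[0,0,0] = -47.0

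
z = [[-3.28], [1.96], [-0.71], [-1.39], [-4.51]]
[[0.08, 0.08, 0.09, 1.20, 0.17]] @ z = [[-2.60]]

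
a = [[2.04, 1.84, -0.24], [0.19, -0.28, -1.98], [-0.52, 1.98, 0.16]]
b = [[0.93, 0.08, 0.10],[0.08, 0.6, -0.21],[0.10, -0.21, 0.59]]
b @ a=[[1.86, 1.89, -0.37],  [0.39, -0.44, -1.24],  [-0.14, 1.41, 0.49]]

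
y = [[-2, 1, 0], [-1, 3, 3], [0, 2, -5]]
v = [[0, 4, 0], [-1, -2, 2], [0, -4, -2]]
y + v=[[-2, 5, 0], [-2, 1, 5], [0, -2, -7]]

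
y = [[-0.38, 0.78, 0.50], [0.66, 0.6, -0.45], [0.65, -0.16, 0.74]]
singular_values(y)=[1.0, 1.0, 1.0]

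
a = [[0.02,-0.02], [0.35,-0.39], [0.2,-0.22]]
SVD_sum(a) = [[0.02, -0.02], [0.35, -0.39], [0.20, -0.22]] + [[0.0,0.0], [-0.00,-0.0], [0.00,0.0]]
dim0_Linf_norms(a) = [0.35, 0.39]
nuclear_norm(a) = 0.61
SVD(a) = [[-0.05, 0.67], [-0.87, -0.40], [-0.49, 0.63]] @ diag([0.6031542523759617, 0.0022243742479056815]) @ [[-0.67, 0.74], [0.74, 0.67]]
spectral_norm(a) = 0.60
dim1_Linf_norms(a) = [0.02, 0.39, 0.22]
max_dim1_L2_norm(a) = 0.52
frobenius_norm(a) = 0.60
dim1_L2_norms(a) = [0.03, 0.52, 0.3]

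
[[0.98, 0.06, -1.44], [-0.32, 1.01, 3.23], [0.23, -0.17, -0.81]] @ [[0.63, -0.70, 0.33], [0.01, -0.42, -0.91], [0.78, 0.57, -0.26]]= [[-0.51,-1.53,0.64], [2.33,1.64,-1.86], [-0.49,-0.55,0.44]]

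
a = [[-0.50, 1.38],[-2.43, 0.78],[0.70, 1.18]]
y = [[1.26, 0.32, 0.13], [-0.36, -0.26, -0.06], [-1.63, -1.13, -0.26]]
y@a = [[-1.32, 2.14], [0.77, -0.77], [3.38, -3.44]]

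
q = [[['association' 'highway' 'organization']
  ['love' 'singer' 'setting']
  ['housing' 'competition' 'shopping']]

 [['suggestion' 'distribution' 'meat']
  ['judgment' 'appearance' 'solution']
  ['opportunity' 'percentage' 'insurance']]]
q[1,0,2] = 'meat'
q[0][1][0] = 'love'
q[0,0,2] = 'organization'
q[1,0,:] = ['suggestion', 'distribution', 'meat']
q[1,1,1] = 'appearance'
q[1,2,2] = 'insurance'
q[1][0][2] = 'meat'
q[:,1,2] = ['setting', 'solution']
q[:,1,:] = [['love', 'singer', 'setting'], ['judgment', 'appearance', 'solution']]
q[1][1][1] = 'appearance'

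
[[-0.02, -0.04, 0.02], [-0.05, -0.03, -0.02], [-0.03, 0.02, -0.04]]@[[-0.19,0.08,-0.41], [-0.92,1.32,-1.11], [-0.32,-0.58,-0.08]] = [[0.03, -0.07, 0.05], [0.04, -0.03, 0.06], [0.0, 0.05, -0.01]]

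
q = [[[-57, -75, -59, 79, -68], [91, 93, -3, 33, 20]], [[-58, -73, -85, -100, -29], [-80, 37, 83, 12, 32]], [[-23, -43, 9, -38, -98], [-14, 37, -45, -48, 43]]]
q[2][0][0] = -23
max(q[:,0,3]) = 79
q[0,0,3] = 79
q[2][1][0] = -14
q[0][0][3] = 79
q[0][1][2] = -3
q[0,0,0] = -57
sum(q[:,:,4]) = -100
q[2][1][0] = -14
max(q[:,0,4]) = -29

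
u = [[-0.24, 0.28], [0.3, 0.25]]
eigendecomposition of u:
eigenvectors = [[-0.90, -0.41],  [0.43, -0.91]]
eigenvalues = [-0.37, 0.38]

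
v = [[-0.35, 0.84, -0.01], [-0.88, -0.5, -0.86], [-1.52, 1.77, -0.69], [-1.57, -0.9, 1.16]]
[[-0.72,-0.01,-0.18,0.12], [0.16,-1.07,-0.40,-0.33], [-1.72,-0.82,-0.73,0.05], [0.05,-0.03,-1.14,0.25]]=v@[[0.32, 0.43, 0.59, -0.01], [-0.73, 0.18, 0.03, 0.14], [-0.09, 0.7, -0.16, 0.31]]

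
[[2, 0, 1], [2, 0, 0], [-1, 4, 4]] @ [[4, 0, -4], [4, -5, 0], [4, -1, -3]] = [[12, -1, -11], [8, 0, -8], [28, -24, -8]]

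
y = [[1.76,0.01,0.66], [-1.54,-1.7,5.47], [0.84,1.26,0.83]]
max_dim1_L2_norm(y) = 5.93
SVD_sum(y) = [[-0.04, -0.05, 0.17],[-1.45, -1.65, 5.51],[-0.05, -0.06, 0.20]] + [[1.47, 0.69, 0.59], [-0.09, -0.04, -0.04], [1.28, 0.6, 0.52]] + [[0.33, -0.63, -0.10], [0.0, -0.01, -0.0], [-0.38, 0.72, 0.11]]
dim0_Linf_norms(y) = [1.76, 1.7, 5.47]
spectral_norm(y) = 5.94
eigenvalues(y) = [-3.42, 1.62, 2.69]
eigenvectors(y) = [[0.04, 0.77, 0.46], [0.96, -0.61, 0.63], [-0.29, -0.15, 0.63]]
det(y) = -14.89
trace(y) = 0.89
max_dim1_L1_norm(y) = 8.71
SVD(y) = [[0.03, -0.75, -0.66], [1.0, 0.05, -0.01], [0.04, -0.66, 0.75]] @ diag([5.93708977476521, 2.2913716889619007, 1.0947514738068451]) @ [[-0.25, -0.28, 0.93], [-0.85, -0.40, -0.34], [-0.47, 0.87, 0.14]]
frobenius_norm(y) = 6.46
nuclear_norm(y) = 9.32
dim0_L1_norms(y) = [4.14, 2.97, 6.96]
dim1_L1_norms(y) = [2.43, 8.71, 2.93]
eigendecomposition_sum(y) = [[-0.05, -0.09, 0.12],[-1.24, -2.38, 3.26],[0.38, 0.72, -0.99]] + [[1.29, -0.25, -0.68], [-1.02, 0.20, 0.54], [-0.26, 0.05, 0.13]] + [[0.52, 0.35, 1.22],[0.72, 0.48, 1.67],[0.72, 0.49, 1.69]]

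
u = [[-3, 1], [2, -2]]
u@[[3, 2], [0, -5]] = [[-9, -11], [6, 14]]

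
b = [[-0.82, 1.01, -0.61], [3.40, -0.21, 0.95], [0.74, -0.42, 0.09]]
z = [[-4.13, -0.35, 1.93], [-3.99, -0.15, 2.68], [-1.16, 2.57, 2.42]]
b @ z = [[0.06, -1.43, -0.35], [-14.31, 1.28, 8.30], [-1.48, 0.04, 0.52]]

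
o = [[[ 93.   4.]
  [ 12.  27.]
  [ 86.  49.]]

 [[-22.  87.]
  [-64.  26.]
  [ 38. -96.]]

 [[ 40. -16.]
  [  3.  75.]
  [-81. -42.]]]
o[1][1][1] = 26.0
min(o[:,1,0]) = -64.0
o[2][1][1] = 75.0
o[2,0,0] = 40.0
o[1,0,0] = -22.0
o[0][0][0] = 93.0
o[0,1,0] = 12.0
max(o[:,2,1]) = 49.0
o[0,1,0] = 12.0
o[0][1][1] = 27.0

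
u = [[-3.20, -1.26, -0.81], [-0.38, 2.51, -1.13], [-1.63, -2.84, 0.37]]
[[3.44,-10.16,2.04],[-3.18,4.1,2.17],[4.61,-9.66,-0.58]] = u@[[-1.18, 1.83, -1.02], [-0.74, 2.53, 0.82], [1.57, 1.38, 0.24]]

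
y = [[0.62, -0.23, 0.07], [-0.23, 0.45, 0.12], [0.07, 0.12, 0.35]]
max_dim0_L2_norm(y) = 0.66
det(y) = 0.06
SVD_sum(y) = [[0.52, -0.37, -0.02], [-0.37, 0.26, 0.01], [-0.02, 0.01, 0.0]] + [[0.07, 0.09, 0.14], [0.09, 0.12, 0.18], [0.14, 0.18, 0.28]] + [[0.03, 0.05, -0.05], [0.05, 0.07, -0.07], [-0.05, -0.07, 0.07]]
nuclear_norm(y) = 1.42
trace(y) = 1.42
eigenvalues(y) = [0.78, 0.18, 0.46]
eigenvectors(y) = [[-0.82, 0.44, 0.38], [0.58, 0.65, 0.5], [0.03, -0.63, 0.78]]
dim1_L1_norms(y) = [0.92, 0.8, 0.54]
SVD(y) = [[-0.82, -0.38, -0.44],[0.58, -0.5, -0.65],[0.03, -0.78, 0.63]] @ diag([0.7805214308380488, 0.4613723947526736, 0.1781061744092774]) @ [[-0.82, 0.58, 0.03], [-0.38, -0.5, -0.78], [-0.44, -0.65, 0.63]]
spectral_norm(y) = 0.78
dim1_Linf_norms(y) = [0.62, 0.45, 0.35]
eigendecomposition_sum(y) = [[0.52, -0.37, -0.02], [-0.37, 0.26, 0.01], [-0.02, 0.01, 0.00]] + [[0.03, 0.05, -0.05], [0.05, 0.07, -0.07], [-0.05, -0.07, 0.07]] + [[0.07, 0.09, 0.14], [0.09, 0.12, 0.18], [0.14, 0.18, 0.28]]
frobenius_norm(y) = 0.92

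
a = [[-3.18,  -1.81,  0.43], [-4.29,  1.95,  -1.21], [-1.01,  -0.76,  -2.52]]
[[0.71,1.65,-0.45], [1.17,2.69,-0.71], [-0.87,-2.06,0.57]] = a @ [[-0.29, -0.67, 0.18], [0.21, 0.49, -0.13], [0.40, 0.94, -0.26]]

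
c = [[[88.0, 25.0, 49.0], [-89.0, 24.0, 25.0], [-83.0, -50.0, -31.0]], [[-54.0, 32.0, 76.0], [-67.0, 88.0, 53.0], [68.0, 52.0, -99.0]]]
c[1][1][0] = -67.0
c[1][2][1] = 52.0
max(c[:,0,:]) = 88.0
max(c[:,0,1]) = 32.0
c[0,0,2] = 49.0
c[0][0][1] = 25.0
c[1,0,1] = 32.0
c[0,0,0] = 88.0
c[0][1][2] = 25.0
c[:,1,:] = [[-89.0, 24.0, 25.0], [-67.0, 88.0, 53.0]]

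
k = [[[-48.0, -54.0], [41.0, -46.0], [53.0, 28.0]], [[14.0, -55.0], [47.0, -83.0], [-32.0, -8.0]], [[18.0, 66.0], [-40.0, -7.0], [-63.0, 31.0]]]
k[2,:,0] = [18.0, -40.0, -63.0]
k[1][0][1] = -55.0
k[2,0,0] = 18.0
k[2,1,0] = -40.0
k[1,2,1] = -8.0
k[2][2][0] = -63.0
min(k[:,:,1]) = -83.0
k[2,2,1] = 31.0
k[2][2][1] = 31.0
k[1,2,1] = -8.0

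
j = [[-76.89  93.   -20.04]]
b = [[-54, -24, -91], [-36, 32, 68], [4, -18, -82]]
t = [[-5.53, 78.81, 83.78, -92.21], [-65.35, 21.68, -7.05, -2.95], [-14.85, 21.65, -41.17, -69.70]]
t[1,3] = -2.95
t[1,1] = 21.68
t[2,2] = -41.17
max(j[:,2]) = -20.04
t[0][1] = 78.81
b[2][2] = -82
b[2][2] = -82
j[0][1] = 93.0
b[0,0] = -54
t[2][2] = -41.17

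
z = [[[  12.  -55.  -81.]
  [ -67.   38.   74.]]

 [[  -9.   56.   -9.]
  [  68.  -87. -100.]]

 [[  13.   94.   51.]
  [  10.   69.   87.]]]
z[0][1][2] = 74.0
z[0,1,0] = -67.0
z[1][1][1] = -87.0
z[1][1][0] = 68.0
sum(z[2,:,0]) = 23.0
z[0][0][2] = -81.0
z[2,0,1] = 94.0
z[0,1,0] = -67.0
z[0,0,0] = 12.0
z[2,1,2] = 87.0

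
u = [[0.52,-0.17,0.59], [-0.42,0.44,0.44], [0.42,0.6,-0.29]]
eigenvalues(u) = [(-0.82+0j), (0.74+0.16j), (0.74-0.16j)]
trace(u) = 0.67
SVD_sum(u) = [[0.13, -0.40, 0.5], [-0.0, 0.01, -0.01], [-0.1, 0.31, -0.39]] + [[0.34, -0.0, -0.09], [-0.50, 0.0, 0.13], [0.46, -0.00, -0.12]] + [[0.05, 0.23, 0.18], [0.09, 0.43, 0.32], [0.06, 0.29, 0.22]]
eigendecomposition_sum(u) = [[-0.13-0.00j, -0.15+0.00j, 0.27-0.00j],[(-0.13-0j), (-0.15+0j), 0.28-0.00j],[(0.26+0j), (0.29-0j), -0.53+0.00j]] + [[0.33+0.00j, (-0.01-0.27j), (0.16-0.14j)], [-0.14+0.35j, (0.3+0.1j), 0.08+0.23j], [(0.08+0.19j), 0.16-0.07j, (0.12+0.06j)]] + [[0.33-0.00j, (-0.01+0.27j), 0.16+0.14j], [(-0.14-0.35j), 0.30-0.10j, 0.08-0.23j], [0.08-0.19j, (0.16+0.07j), (0.12-0.06j)]]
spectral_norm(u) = 0.83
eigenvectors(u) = [[(0.41+0j),-0.22-0.56j,(-0.22+0.56j)], [0.42+0.00j,0.70+0.00j,0.70-0.00j], [-0.81+0.00j,(0.28-0.27j),0.28+0.27j]]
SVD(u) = [[0.79, 0.45, -0.41], [-0.02, -0.66, -0.75], [-0.61, 0.6, -0.51]] @ diag([0.8308488097206628, 0.7894734346155673, 0.719667945251181]) @ [[0.2, -0.61, 0.77],[0.97, -0.01, -0.25],[-0.16, -0.79, -0.59]]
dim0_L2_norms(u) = [0.79, 0.76, 0.79]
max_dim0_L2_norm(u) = 0.79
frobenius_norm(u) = 1.35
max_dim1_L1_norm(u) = 1.31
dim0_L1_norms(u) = [1.36, 1.21, 1.32]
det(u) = -0.47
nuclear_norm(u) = 2.34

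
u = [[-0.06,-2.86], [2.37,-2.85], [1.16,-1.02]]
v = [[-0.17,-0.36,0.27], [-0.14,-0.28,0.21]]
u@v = [[0.41, 0.82, -0.62], [-0.0, -0.06, 0.04], [-0.05, -0.13, 0.1]]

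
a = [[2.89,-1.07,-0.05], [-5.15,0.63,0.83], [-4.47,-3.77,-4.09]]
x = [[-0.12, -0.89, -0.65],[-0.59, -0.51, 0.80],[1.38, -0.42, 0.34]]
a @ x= [[0.22, -2.01, -2.75], [1.39, 3.91, 4.13], [-2.88, 7.62, -1.50]]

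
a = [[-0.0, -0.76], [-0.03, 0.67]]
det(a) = -0.02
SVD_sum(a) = [[0.01,-0.76],  [-0.01,0.67]] + [[-0.01, -0.00], [-0.02, -0.0]]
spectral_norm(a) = 1.01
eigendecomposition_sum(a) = [[-0.03, -0.03], [-0.0, -0.00]] + [[0.03, -0.73], [-0.03, 0.67]]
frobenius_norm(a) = 1.01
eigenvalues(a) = [-0.03, 0.7]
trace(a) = 0.67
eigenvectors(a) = [[-1.0, 0.73], [-0.04, -0.68]]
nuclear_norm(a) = 1.04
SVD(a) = [[-0.75, 0.66], [0.66, 0.75]] @ diag([1.0133576734397454, 0.022499459566539412]) @ [[-0.02, 1.0], [-1.00, -0.02]]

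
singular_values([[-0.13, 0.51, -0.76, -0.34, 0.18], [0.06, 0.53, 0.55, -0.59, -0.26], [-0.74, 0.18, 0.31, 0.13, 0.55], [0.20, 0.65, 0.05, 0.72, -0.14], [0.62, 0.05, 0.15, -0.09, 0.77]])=[1.01, 1.0, 1.0, 1.0, 0.99]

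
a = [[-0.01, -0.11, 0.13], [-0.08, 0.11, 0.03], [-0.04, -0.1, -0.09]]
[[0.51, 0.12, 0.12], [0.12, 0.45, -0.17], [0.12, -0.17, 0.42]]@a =[[-0.02, -0.05, 0.06], [-0.03, 0.05, 0.04], [-0.00, -0.07, -0.03]]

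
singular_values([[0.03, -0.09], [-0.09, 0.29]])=[0.32, 0.0]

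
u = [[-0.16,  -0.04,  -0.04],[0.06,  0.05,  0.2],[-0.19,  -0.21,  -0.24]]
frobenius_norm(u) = 0.46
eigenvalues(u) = [(-0.15+0j), (-0.1+0.12j), (-0.1-0.12j)]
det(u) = -0.00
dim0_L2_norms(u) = [0.26, 0.22, 0.31]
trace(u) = -0.35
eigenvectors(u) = [[0.50+0.00j, 0.15-0.00j, (0.15+0j)], [(-0.69+0j), (-0.73+0j), -0.73-0.00j], [(0.53+0j), (0.51-0.44j), 0.51+0.44j]]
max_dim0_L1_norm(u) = 0.48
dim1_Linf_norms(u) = [0.16, 0.2, 0.24]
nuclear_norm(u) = 0.63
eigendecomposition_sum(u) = [[-0.20-0.00j, (-0.04+0j), 0j], [(0.28+0j), (0.06-0j), (-0-0j)], [-0.21-0.00j, -0.04+0.00j, 0j]] + [[(0.02-0.02j),-0.03j,(-0.02-0.02j)], [-0.11+0.10j,(-0+0.14j),0.10+0.08j], [(0.01-0.14j),-0.08-0.10j,(-0.12+0j)]] + [[(0.02+0.02j), 0.00+0.03j, (-0.02+0.02j)], [-0.11-0.10j, -0.00-0.14j, (0.1-0.08j)], [(0.01+0.14j), -0.08+0.10j, (-0.12-0j)]]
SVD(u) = [[-0.30,-0.78,-0.55], [0.44,-0.63,0.64], [-0.84,-0.05,0.54]] @ diag([0.4382496038707113, 0.12706664816102095, 0.06701754719689401]) @ [[0.54, 0.48, 0.69], [0.76, 0.08, -0.65], [0.37, -0.87, 0.32]]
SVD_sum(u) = [[-0.07, -0.06, -0.09], [0.10, 0.09, 0.13], [-0.2, -0.18, -0.26]] + [[-0.08, -0.01, 0.06], [-0.06, -0.01, 0.05], [-0.00, -0.0, 0.00]] + [[-0.01, 0.03, -0.01],[0.02, -0.04, 0.01],[0.01, -0.03, 0.01]]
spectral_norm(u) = 0.44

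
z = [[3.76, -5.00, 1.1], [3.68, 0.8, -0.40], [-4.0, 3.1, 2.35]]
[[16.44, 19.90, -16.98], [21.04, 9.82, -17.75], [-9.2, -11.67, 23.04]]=z @ [[5.71,3.14,-4.70], [1.77,-1.19,0.20], [3.47,1.95,1.54]]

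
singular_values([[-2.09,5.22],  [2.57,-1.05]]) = [5.98, 1.88]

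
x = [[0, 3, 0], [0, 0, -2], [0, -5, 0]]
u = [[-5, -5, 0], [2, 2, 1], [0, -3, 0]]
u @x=[[0, -15, 10], [0, 1, -4], [0, 0, 6]]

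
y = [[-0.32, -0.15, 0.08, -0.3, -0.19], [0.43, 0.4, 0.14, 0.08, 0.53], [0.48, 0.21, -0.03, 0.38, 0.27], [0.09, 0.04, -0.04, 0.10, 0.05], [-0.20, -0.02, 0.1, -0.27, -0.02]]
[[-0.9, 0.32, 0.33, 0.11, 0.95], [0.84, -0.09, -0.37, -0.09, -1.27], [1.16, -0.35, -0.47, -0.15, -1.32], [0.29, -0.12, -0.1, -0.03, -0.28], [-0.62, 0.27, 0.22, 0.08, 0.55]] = y@[[1.0, -0.41, 0.27, 0.22, -1.12], [1.08, 0.34, -0.56, 0.1, -0.52], [-1.09, 1.31, -0.86, -0.32, 0.01], [1.05, -0.21, -1.28, -0.57, -1.11], [0.09, -0.40, -0.07, -0.26, -0.93]]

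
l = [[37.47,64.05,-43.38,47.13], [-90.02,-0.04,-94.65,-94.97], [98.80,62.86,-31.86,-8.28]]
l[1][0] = -90.02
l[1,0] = -90.02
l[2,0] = 98.8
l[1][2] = -94.65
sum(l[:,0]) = 46.25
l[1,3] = -94.97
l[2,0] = 98.8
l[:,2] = [-43.38, -94.65, -31.86]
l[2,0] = 98.8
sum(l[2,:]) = 121.52000000000001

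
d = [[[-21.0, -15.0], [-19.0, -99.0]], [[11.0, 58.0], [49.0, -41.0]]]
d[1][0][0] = 11.0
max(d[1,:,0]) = 49.0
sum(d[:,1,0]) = 30.0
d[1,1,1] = -41.0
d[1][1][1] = -41.0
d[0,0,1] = -15.0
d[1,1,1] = -41.0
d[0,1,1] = -99.0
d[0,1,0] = -19.0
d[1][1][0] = 49.0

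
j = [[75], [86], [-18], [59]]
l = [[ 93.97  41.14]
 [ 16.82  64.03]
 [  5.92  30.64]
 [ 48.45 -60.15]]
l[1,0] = 16.82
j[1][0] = 86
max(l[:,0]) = 93.97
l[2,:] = [5.92, 30.64]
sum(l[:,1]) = 75.66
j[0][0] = 75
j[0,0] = 75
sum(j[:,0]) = 202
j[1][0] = 86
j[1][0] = 86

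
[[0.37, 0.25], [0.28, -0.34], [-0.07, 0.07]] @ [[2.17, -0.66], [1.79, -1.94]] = [[1.25, -0.73], [-0.00, 0.47], [-0.03, -0.09]]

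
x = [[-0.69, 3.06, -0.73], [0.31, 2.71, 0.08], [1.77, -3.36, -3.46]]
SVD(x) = [[0.42, -0.68, -0.60], [0.38, -0.47, 0.8], [-0.82, -0.57, 0.06]] @ diag([5.927930500431949, 2.8952420049827023, 0.8309715486299075]) @ [[-0.27, 0.86, 0.43],[-0.23, -0.5, 0.84],[0.93, 0.13, 0.34]]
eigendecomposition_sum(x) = [[5.81, -6.43, -4.49],[-0.53, 0.59, 0.41],[11.39, -12.60, -8.8]] + [[-6.71, 7.03, 3.75], [0.60, -0.63, -0.34], [-9.55, 10.01, 5.34]] + [[0.21, 2.46, 0.01], [0.24, 2.75, 0.01], [-0.07, -0.76, -0.0]]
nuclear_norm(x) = 9.65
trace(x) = -1.44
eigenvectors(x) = [[-0.45,-0.57,-0.65], [0.04,0.05,-0.73], [-0.89,-0.82,0.2]]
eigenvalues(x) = [-2.4, -2.0, 2.96]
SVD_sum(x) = [[-0.69, 2.15, 1.08], [-0.62, 1.96, 0.98], [1.33, -4.18, -2.11]] + [[0.46, 0.97, -1.64], [0.32, 0.67, -1.13], [0.39, 0.81, -1.37]] + [[-0.47, -0.06, -0.17], [0.62, 0.08, 0.22], [0.05, 0.01, 0.02]]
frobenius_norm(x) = 6.65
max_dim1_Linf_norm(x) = 3.46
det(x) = 14.26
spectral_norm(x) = 5.93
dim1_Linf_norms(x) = [3.06, 2.71, 3.46]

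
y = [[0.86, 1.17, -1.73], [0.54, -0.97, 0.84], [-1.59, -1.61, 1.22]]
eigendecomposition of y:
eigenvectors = [[(-0.69+0j),0.25-0.25j,(0.25+0.25j)], [(0.07+0j),-0.80+0.00j,-0.80-0.00j], [(0.72+0j),(-0.38-0.3j),(-0.38+0.3j)]]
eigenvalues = [(2.57+0j), (-0.73+0.48j), (-0.73-0.48j)]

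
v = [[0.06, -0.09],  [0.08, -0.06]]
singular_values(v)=[0.15, 0.02]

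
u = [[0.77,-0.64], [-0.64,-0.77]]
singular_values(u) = [1.0, 1.0]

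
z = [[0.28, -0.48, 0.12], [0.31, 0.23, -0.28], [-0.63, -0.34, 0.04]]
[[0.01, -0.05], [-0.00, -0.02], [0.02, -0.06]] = z @ [[-0.01, 0.02], [-0.03, 0.18], [-0.03, 0.23]]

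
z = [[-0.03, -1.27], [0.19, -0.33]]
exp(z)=[[0.87, -1.02], [0.15, 0.62]]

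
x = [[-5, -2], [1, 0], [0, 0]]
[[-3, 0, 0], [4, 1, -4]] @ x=[[15, 6], [-19, -8]]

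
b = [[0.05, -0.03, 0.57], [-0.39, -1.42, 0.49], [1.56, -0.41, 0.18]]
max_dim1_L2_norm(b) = 1.62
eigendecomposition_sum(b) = [[(0.51+0j), (-0.06-0j), 0.31-0.00j], [0.10+0.00j, (-0.01-0j), 0.06-0.00j], [0.89+0.00j, -0.10-0.00j, 0.53-0.00j]] + [[(-0.23+0.32j), 0.01+0.24j, (0.13-0.21j)], [(-0.24-1.54j), -0.70-0.63j, 0.22+0.96j], [0.34-0.82j, -0.15-0.52j, (-0.18+0.53j)]] + [[-0.23-0.32j, 0.01-0.24j, (0.13+0.21j)], [-0.24+1.54j, (-0.7+0.63j), 0.22-0.96j], [0.34+0.82j, -0.15+0.52j, -0.18-0.53j]]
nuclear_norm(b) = 3.71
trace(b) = -1.19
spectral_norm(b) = 1.64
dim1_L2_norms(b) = [0.57, 1.55, 1.62]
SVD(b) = [[-0.12, -0.1, -0.99], [-0.34, -0.93, 0.14], [-0.93, 0.36, 0.08]] @ diag([1.6376864468276373, 1.5549356084517343, 0.5207286773799811]) @ [[-0.81, 0.53, -0.25],[0.59, 0.76, -0.29],[0.03, -0.38, -0.92]]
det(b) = 1.33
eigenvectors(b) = [[0.50+0.00j, (0.15+0.15j), 0.15-0.15j], [(0.09+0j), (-0.85+0j), (-0.85-0j)], [(0.86+0j), (-0.41-0.25j), (-0.41+0.25j)]]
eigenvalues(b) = [(1.03+0j), (-1.11+0.21j), (-1.11-0.21j)]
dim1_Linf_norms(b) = [0.57, 1.42, 1.56]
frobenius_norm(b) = 2.32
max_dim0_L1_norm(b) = 2.0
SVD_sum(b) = [[0.16, -0.11, 0.05], [0.46, -0.3, 0.14], [1.23, -0.81, 0.38]] + [[-0.09, -0.12, 0.05], [-0.85, -1.09, 0.42], [0.33, 0.42, -0.16]] + [[-0.02, 0.19, 0.48], [0.00, -0.03, -0.07], [0.0, -0.02, -0.04]]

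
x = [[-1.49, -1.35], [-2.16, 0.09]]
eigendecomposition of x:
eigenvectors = [[-0.78, 0.45],[-0.63, -0.89]]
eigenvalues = [-2.58, 1.18]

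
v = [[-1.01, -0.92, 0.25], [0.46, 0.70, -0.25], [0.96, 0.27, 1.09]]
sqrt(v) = [[(-0.12+1.13j), (-0.48+0.72j), (0.14-0.06j)], [0.23-0.44j, 0.76-0.28j, -0.15+0.02j], [0.52-0.52j, (0.13-0.33j), 1.03+0.03j]]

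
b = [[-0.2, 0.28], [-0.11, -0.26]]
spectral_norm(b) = 0.39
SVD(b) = [[-0.82,0.57], [0.57,0.82]] @ diag([0.3916765075528918, 0.21139894377969232]) @ [[0.26, -0.97], [-0.97, -0.26]]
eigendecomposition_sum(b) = [[-0.10+0.11j, 0.14+0.19j], [-0.06-0.07j, (-0.13+0.07j)]] + [[(-0.1-0.11j),0.14-0.19j],[-0.06+0.07j,(-0.13-0.07j)]]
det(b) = 0.08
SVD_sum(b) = [[-0.08, 0.31], [0.06, -0.21]] + [[-0.12, -0.03], [-0.17, -0.05]]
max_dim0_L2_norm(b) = 0.38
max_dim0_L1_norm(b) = 0.54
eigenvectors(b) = [[0.85+0.00j, 0.85-0.00j], [-0.09+0.52j, (-0.09-0.52j)]]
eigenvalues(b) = [(-0.23+0.17j), (-0.23-0.17j)]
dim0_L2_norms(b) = [0.23, 0.38]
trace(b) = -0.46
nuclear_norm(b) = 0.60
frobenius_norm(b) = 0.45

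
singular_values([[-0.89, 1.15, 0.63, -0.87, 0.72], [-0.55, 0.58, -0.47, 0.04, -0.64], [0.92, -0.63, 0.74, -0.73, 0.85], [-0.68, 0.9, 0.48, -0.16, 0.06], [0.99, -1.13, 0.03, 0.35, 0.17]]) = [2.77, 2.02, 0.44, 0.27, 0.0]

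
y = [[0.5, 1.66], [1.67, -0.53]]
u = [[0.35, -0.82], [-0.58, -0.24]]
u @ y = [[-1.19, 1.02], [-0.69, -0.84]]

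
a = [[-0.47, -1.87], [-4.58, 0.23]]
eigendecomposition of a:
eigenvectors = [[-0.58, 0.49], [-0.81, -0.87]]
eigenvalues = [-3.07, 2.83]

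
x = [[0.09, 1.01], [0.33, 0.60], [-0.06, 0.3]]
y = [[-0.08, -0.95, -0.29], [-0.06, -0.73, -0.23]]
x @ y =[[-0.07, -0.82, -0.26], [-0.06, -0.75, -0.23], [-0.01, -0.16, -0.05]]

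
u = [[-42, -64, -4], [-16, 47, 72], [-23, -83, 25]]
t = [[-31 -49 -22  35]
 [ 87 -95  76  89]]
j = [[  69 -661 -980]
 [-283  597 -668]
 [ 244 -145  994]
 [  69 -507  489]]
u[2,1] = -83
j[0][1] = -661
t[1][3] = 89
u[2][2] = 25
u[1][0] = -16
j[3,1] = -507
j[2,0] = 244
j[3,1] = -507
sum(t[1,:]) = 157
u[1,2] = 72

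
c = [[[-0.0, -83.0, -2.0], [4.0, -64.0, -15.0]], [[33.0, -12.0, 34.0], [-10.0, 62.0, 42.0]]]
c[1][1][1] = 62.0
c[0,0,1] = -83.0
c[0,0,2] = -2.0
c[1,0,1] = -12.0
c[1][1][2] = 42.0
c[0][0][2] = -2.0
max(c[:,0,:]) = 34.0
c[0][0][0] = -0.0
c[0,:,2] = [-2.0, -15.0]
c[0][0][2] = -2.0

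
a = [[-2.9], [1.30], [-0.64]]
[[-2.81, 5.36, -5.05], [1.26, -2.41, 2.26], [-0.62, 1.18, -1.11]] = a @ [[0.97, -1.85, 1.74]]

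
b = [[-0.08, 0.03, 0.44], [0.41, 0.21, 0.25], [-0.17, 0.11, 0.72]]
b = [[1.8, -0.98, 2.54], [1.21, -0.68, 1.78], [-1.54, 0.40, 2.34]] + [[-1.88, 1.01, -2.10],  [-0.80, 0.89, -1.53],  [1.37, -0.29, -1.62]]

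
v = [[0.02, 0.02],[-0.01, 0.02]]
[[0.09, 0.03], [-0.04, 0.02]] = v @ [[4.14, 0.33], [0.27, 1.13]]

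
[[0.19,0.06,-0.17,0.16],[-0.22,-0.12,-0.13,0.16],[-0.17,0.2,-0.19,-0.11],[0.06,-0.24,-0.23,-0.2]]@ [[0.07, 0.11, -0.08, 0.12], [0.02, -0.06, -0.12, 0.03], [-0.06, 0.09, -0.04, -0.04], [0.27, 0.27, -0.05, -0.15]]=[[0.07, 0.05, -0.02, 0.01], [0.03, 0.01, 0.03, -0.05], [-0.03, -0.08, 0.00, 0.01], [-0.04, -0.05, 0.04, 0.04]]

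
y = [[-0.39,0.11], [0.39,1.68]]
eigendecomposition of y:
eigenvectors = [[-0.98, -0.05], [0.18, -1.00]]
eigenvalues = [-0.41, 1.7]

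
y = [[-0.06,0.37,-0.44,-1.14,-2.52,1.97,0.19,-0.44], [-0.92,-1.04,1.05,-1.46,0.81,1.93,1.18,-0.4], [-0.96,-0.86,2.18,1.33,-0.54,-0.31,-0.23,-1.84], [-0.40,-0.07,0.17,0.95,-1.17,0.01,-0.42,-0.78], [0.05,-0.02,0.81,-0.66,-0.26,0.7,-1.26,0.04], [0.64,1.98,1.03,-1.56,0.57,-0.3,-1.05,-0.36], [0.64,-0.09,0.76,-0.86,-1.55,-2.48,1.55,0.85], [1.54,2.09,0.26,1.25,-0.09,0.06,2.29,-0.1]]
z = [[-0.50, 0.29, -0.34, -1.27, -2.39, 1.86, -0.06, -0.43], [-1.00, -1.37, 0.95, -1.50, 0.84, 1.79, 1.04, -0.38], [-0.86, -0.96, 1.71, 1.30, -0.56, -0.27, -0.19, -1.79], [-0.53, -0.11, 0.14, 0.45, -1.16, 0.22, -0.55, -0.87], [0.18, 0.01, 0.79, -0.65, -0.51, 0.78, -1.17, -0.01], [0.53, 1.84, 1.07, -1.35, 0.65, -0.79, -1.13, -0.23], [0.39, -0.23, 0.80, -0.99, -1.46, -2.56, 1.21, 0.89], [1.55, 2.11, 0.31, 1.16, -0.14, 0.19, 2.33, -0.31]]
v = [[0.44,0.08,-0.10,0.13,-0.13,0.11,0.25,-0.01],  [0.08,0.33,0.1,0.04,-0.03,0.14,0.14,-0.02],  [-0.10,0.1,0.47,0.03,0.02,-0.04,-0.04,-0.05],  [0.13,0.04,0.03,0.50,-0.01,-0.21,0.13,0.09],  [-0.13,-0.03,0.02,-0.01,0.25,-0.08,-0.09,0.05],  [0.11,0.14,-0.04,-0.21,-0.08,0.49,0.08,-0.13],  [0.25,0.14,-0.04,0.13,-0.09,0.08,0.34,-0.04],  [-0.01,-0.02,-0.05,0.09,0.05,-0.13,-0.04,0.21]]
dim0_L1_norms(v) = [1.25, 0.88, 0.85, 1.14, 0.66, 1.28, 1.11, 0.6]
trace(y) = 2.92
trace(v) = 3.03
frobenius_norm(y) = 8.84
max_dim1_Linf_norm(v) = 0.5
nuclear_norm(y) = 22.24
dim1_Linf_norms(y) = [2.52, 1.93, 2.18, 1.17, 1.26, 1.98, 2.48, 2.29]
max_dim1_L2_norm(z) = 3.73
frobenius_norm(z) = 8.63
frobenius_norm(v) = 1.35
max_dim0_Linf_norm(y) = 2.52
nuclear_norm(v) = 3.03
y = v + z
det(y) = 166.70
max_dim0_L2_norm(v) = 0.59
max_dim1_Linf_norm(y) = 2.52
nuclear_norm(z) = 21.65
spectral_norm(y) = 4.56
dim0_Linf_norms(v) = [0.44, 0.33, 0.47, 0.5, 0.25, 0.49, 0.34, 0.21]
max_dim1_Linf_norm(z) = 2.56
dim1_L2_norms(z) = [3.38, 3.34, 3.15, 1.72, 1.82, 3.0, 3.57, 3.73]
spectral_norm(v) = 0.89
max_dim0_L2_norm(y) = 3.8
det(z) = 4.56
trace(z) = -0.11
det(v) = 0.00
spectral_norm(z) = 4.59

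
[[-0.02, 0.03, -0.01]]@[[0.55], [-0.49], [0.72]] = [[-0.03]]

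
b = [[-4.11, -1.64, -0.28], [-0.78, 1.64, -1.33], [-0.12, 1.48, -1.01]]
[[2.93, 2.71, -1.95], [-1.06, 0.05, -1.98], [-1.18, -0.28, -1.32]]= b @ [[-0.33, -0.77, 0.55], [-0.93, 0.17, -0.32], [-0.16, 0.62, 0.77]]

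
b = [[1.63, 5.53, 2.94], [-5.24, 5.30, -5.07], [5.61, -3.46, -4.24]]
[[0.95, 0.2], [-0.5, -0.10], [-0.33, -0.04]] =b@[[0.08, 0.02], [0.09, 0.02], [0.11, 0.02]]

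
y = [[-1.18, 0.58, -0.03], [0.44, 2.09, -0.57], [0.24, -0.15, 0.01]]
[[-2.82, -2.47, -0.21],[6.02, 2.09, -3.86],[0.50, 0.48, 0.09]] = y @ [[3.59, 2.44, -0.38],[2.52, 0.76, -0.99],[1.45, 1.0, 2.85]]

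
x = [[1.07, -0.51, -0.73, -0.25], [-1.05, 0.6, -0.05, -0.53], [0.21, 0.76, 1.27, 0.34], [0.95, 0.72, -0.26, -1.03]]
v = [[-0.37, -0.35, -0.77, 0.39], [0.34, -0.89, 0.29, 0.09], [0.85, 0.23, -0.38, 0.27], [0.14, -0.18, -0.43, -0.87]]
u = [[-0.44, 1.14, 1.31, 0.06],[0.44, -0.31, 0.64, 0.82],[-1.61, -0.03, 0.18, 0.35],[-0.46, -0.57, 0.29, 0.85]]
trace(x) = 1.91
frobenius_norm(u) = 2.95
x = v @ u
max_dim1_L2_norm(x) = 1.6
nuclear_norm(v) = 4.00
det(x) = 0.02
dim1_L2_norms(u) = [1.79, 1.17, 1.66, 1.16]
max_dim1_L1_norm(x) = 2.96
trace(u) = 0.28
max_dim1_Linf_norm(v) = 0.89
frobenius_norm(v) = 2.00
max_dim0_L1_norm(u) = 2.95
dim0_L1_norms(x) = [3.28, 2.59, 2.31, 2.15]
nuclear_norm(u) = 5.05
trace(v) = -2.51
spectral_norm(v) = 1.00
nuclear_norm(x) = 5.04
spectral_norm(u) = 2.04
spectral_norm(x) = 2.03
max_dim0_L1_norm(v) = 1.87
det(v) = 1.00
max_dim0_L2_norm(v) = 1.0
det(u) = 0.03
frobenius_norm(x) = 2.94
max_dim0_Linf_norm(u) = 1.61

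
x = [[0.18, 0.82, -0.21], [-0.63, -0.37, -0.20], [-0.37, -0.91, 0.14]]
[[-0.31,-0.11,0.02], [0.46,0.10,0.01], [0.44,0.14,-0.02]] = x@ [[-0.55, 0.13, -0.19],[-0.27, -0.27, 0.14],[-0.07, -0.40, 0.27]]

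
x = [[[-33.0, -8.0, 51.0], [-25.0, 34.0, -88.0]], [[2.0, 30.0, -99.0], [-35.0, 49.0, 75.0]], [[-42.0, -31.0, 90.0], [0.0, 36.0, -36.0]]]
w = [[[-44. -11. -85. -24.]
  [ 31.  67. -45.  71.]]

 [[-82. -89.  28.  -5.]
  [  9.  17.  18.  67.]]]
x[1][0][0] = 2.0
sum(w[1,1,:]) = 111.0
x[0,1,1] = 34.0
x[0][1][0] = -25.0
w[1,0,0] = -82.0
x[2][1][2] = -36.0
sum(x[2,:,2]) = 54.0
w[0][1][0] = 31.0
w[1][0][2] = 28.0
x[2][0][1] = -31.0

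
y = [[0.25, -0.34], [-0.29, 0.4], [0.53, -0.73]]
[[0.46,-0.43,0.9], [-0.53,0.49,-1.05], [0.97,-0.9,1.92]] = y @ [[2.34, -1.61, 0.86], [0.37, 0.07, -2.01]]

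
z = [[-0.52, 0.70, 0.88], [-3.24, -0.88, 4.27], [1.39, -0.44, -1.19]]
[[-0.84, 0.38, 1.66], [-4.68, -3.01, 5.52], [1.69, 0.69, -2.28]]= z@[[0.81,1.05,-0.56],[0.01,0.96,0.69],[-0.48,0.29,1.01]]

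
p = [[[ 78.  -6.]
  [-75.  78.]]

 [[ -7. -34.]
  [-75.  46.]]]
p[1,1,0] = -75.0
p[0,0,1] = -6.0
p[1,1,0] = -75.0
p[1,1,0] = -75.0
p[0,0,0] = 78.0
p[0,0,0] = 78.0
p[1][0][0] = -7.0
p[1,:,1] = [-34.0, 46.0]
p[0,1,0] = -75.0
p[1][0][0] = -7.0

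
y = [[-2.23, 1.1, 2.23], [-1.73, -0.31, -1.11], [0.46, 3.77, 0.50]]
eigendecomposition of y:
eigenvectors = [[-0.82+0.00j, (-0.4+0.18j), -0.40-0.18j], [-0.33+0.00j, 0.05-0.54j, 0.05+0.54j], [0.46+0.00j, -0.72+0.00j, (-0.72-0j)]]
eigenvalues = [(-3.04+0j), (0.5+2.7j), (0.5-2.7j)]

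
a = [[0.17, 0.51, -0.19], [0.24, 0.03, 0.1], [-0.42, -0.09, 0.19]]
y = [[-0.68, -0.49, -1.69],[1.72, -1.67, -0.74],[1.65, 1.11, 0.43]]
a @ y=[[0.45,-1.15,-0.75], [0.05,-0.06,-0.38], [0.44,0.57,0.86]]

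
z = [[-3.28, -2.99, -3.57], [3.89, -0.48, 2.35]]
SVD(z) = [[-0.8, 0.6], [0.6, 0.8]] @ diag([6.870760905955629, 2.474074488206001]) @ [[0.72, 0.31, 0.62], [0.46, -0.88, -0.1]]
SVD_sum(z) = [[-3.97,-1.69,-3.41], [2.97,1.26,2.56]] + [[0.69, -1.3, -0.16], [0.92, -1.74, -0.21]]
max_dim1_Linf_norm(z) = 3.89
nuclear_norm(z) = 9.34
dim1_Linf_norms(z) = [3.57, 3.89]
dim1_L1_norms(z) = [9.84, 6.72]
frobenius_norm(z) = 7.30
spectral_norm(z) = 6.87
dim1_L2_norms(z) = [5.7, 4.57]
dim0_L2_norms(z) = [5.09, 3.03, 4.27]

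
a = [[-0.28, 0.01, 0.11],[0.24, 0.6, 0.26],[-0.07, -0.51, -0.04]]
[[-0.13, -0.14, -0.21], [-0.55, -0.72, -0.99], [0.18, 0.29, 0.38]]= a @ [[-0.14, -0.16, -0.22], [-0.21, -0.41, -0.53], [-1.51, -1.67, -2.39]]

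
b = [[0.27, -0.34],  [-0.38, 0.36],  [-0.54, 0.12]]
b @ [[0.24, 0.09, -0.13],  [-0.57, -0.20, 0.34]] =[[0.26, 0.09, -0.15], [-0.3, -0.11, 0.17], [-0.2, -0.07, 0.11]]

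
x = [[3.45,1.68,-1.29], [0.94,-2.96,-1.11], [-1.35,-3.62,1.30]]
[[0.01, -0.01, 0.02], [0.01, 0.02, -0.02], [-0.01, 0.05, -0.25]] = x @ [[-0.0, 0.01, -0.07], [0.00, -0.01, 0.04], [-0.01, 0.02, -0.15]]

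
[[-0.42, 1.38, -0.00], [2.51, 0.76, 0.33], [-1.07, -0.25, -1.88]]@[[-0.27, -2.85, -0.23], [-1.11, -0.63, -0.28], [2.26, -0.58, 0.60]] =[[-1.42, 0.33, -0.29], [-0.78, -7.82, -0.59], [-3.68, 4.30, -0.81]]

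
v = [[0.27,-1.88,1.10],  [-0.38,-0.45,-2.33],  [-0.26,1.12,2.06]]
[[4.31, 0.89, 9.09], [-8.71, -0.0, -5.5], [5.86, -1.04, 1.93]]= v@[[3.14, 1.30, 1.23],  [0.04, -0.37, -3.05],  [3.22, -0.14, 2.75]]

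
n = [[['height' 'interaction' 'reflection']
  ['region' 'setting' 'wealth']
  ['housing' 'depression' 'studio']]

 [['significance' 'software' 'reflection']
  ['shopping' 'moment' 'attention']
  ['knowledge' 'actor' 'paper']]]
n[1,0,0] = 'significance'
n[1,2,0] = 'knowledge'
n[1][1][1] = 'moment'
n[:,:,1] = [['interaction', 'setting', 'depression'], ['software', 'moment', 'actor']]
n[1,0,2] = 'reflection'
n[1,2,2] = 'paper'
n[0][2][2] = 'studio'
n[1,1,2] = 'attention'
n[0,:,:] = [['height', 'interaction', 'reflection'], ['region', 'setting', 'wealth'], ['housing', 'depression', 'studio']]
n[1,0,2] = 'reflection'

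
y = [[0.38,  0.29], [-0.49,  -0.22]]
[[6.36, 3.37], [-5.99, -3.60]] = y@[[5.79, 5.19], [14.33, 4.81]]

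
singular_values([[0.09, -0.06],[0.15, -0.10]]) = [0.21, 0.0]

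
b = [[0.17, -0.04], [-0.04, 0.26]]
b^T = [[0.17, -0.04], [-0.04, 0.26]]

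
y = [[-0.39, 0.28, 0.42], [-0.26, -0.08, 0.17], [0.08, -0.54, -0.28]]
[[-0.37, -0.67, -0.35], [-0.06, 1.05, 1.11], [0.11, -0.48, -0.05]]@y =[[0.29, 0.14, -0.17], [-0.16, -0.70, -0.16], [0.08, 0.1, -0.02]]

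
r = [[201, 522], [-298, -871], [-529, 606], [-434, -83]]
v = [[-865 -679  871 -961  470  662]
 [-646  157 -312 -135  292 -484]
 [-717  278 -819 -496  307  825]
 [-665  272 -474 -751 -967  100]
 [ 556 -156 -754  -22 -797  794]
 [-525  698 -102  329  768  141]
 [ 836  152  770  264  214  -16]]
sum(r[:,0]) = -1060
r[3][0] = -434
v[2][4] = 307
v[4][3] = -22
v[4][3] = -22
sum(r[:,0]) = -1060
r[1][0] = -298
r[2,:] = [-529, 606]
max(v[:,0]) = 836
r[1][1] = -871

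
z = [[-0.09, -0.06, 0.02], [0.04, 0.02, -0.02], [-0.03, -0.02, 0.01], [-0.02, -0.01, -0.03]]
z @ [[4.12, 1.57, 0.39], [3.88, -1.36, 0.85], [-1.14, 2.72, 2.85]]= [[-0.63,  -0.01,  -0.03], [0.27,  -0.02,  -0.02], [-0.21,  0.01,  -0.0], [-0.09,  -0.10,  -0.10]]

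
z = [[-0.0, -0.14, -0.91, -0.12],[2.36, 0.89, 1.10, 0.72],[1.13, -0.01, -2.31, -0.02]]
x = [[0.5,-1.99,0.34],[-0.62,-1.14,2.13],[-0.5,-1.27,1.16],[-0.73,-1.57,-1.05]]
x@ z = [[-4.31, -1.84, -3.43, -1.50], [-0.28, -0.95, -5.61, -0.79], [-1.69, -1.07, -3.62, -0.88], [-4.89, -1.28, 1.36, -1.02]]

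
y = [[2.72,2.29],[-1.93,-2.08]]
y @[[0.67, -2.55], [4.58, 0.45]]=[[12.31, -5.91], [-10.82, 3.99]]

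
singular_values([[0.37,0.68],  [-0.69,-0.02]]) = [0.9, 0.51]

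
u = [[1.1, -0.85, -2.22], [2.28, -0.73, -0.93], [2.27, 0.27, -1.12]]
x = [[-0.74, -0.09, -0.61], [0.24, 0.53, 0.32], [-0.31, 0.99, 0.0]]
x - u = [[-1.84, 0.76, 1.61], [-2.04, 1.26, 1.25], [-2.58, 0.72, 1.12]]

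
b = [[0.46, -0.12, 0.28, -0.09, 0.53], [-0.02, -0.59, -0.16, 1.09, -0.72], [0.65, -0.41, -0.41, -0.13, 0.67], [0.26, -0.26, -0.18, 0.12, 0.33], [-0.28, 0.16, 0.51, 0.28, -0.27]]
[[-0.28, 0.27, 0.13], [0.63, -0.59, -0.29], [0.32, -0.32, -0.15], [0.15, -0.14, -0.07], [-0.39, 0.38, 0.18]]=b@[[-0.43, 0.41, 0.2], [-1.67, 1.61, 0.78], [-0.35, 0.33, 0.16], [-0.7, 0.68, 0.33], [-0.47, 0.45, 0.22]]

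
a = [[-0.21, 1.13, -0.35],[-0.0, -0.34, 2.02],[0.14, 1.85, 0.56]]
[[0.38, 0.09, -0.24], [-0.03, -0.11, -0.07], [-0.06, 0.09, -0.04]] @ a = [[-0.11, -0.05, -0.09], [-0.00, -0.13, -0.25], [0.01, -0.17, 0.18]]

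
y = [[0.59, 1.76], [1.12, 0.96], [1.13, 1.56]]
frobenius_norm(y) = 3.05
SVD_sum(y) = [[0.97, 1.52], [0.76, 1.19], [1.04, 1.62]] + [[-0.38, 0.24], [0.36, -0.23], [0.09, -0.06]]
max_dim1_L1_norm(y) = 2.69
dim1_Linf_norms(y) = [1.76, 1.12, 1.56]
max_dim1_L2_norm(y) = 1.93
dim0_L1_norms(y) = [2.84, 4.28]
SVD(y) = [[-0.60, 0.72], [-0.47, -0.67], [-0.64, -0.18]] @ diag([2.989054292508654, 0.6306777595853431]) @ [[-0.54, -0.84],[-0.84, 0.54]]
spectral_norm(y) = 2.99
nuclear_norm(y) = 3.62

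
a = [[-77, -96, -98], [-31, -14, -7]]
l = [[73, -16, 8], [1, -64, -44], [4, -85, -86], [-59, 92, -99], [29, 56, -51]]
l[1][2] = -44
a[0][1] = -96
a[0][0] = -77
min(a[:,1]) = -96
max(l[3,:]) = 92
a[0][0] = -77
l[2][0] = 4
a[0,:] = [-77, -96, -98]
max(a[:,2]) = -7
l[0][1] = -16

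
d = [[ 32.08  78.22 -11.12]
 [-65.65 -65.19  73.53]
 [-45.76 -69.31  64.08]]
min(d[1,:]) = -65.65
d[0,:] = [32.08, 78.22, -11.12]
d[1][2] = 73.53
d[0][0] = 32.08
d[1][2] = 73.53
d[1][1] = -65.19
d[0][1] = 78.22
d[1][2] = 73.53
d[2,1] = -69.31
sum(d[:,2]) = 126.49000000000001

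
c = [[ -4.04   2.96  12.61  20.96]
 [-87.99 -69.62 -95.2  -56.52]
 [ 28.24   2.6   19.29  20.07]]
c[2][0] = 28.24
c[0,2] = 12.61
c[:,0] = [-4.04, -87.99, 28.24]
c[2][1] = 2.6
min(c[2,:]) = 2.6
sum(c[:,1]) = -64.06000000000002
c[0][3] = 20.96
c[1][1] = -69.62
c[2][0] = 28.24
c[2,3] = 20.07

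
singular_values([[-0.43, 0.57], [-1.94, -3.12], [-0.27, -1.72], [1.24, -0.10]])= [4.06, 1.45]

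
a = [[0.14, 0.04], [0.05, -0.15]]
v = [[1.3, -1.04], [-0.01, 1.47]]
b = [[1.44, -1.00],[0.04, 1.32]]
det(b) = 1.94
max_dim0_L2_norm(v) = 1.8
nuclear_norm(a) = 0.30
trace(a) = -0.01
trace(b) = 2.76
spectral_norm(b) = 1.96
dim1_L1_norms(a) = [0.18, 0.2]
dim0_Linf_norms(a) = [0.14, 0.15]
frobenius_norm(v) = 2.22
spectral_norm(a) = 0.16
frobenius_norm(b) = 2.19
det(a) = -0.02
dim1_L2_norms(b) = [1.75, 1.32]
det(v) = 1.90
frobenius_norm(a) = 0.21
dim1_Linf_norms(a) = [0.14, 0.15]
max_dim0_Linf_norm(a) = 0.15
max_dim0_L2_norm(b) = 1.66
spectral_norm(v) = 2.01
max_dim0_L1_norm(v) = 2.51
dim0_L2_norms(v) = [1.3, 1.8]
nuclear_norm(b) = 2.95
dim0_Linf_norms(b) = [1.44, 1.32]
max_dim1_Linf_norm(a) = 0.15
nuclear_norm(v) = 2.96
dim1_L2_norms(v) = [1.66, 1.47]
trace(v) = 2.77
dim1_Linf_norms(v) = [1.3, 1.47]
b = v + a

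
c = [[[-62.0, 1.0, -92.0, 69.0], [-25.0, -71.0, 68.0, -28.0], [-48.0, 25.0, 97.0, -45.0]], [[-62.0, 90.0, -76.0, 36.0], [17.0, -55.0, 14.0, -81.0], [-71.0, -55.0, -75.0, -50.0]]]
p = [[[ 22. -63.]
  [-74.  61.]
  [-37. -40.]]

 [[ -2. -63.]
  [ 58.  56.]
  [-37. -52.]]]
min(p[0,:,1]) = -63.0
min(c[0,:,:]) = -92.0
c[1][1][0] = 17.0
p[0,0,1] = -63.0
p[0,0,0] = 22.0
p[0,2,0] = -37.0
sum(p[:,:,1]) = -101.0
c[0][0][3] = 69.0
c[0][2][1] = 25.0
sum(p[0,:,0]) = -89.0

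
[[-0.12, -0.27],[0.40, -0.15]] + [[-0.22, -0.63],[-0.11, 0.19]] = [[-0.34, -0.9], [0.29, 0.04]]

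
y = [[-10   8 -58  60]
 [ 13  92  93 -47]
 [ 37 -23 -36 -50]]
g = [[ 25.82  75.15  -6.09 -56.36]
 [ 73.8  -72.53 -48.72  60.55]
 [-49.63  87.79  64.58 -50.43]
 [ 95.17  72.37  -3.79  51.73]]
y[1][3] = -47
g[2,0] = -49.63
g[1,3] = 60.55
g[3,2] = -3.79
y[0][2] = -58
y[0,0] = -10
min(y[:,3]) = -50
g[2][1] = 87.79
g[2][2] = 64.58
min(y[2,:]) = -50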